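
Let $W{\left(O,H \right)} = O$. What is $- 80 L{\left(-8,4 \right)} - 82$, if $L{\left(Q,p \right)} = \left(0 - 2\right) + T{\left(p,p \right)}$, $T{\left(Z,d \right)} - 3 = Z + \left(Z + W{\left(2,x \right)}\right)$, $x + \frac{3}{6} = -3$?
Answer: $-962$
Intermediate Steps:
$x = - \frac{7}{2}$ ($x = - \frac{1}{2} - 3 = - \frac{7}{2} \approx -3.5$)
$T{\left(Z,d \right)} = 5 + 2 Z$ ($T{\left(Z,d \right)} = 3 + \left(Z + \left(Z + 2\right)\right) = 3 + \left(Z + \left(2 + Z\right)\right) = 3 + \left(2 + 2 Z\right) = 5 + 2 Z$)
$L{\left(Q,p \right)} = 3 + 2 p$ ($L{\left(Q,p \right)} = \left(0 - 2\right) + \left(5 + 2 p\right) = -2 + \left(5 + 2 p\right) = 3 + 2 p$)
$- 80 L{\left(-8,4 \right)} - 82 = - 80 \left(3 + 2 \cdot 4\right) - 82 = - 80 \left(3 + 8\right) - 82 = \left(-80\right) 11 - 82 = -880 - 82 = -962$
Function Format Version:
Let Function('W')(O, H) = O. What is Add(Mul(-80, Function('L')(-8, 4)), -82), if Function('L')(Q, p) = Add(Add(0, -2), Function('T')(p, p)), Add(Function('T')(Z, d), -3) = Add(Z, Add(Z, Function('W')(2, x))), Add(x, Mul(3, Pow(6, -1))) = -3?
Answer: -962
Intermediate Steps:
x = Rational(-7, 2) (x = Add(Rational(-1, 2), -3) = Rational(-7, 2) ≈ -3.5000)
Function('T')(Z, d) = Add(5, Mul(2, Z)) (Function('T')(Z, d) = Add(3, Add(Z, Add(Z, 2))) = Add(3, Add(Z, Add(2, Z))) = Add(3, Add(2, Mul(2, Z))) = Add(5, Mul(2, Z)))
Function('L')(Q, p) = Add(3, Mul(2, p)) (Function('L')(Q, p) = Add(Add(0, -2), Add(5, Mul(2, p))) = Add(-2, Add(5, Mul(2, p))) = Add(3, Mul(2, p)))
Add(Mul(-80, Function('L')(-8, 4)), -82) = Add(Mul(-80, Add(3, Mul(2, 4))), -82) = Add(Mul(-80, Add(3, 8)), -82) = Add(Mul(-80, 11), -82) = Add(-880, -82) = -962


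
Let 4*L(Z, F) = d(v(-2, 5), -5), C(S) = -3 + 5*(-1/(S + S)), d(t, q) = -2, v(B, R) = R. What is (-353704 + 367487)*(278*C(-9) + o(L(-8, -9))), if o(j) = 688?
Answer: -8531677/9 ≈ -9.4796e+5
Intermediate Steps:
C(S) = -3 - 5/(2*S) (C(S) = -3 + 5*(-1/(2*S)) = -3 - 5/(2*S))
L(Z, F) = -1/2 (L(Z, F) = (1/4)*(-2) = -1/2)
(-353704 + 367487)*(278*C(-9) + o(L(-8, -9))) = (-353704 + 367487)*(278*(-3 - 5/2/(-9)) + 688) = 13783*(278*(-3 - 5/2*(-1/9)) + 688) = 13783*(278*(-3 + 5/18) + 688) = 13783*(278*(-49/18) + 688) = 13783*(-6811/9 + 688) = 13783*(-619/9) = -8531677/9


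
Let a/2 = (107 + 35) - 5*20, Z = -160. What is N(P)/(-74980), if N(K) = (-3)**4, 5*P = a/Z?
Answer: -81/74980 ≈ -0.0010803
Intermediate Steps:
a = 84 (a = 2*((107 + 35) - 5*20) = 2*(142 - 100) = 2*42 = 84)
P = -21/200 (P = (84/(-160))/5 = (84*(-1/160))/5 = (1/5)*(-21/40) = -21/200 ≈ -0.10500)
N(K) = 81
N(P)/(-74980) = 81/(-74980) = 81*(-1/74980) = -81/74980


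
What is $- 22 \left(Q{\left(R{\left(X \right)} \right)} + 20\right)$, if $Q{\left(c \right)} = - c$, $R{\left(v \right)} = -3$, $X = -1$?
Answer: $-506$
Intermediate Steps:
$- 22 \left(Q{\left(R{\left(X \right)} \right)} + 20\right) = - 22 \left(\left(-1\right) \left(-3\right) + 20\right) = - 22 \left(3 + 20\right) = \left(-22\right) 23 = -506$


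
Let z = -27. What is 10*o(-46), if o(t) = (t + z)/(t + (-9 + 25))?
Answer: 73/3 ≈ 24.333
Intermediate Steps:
o(t) = (-27 + t)/(16 + t) (o(t) = (t - 27)/(t + (-9 + 25)) = (-27 + t)/(t + 16) = (-27 + t)/(16 + t))
10*o(-46) = 10*((-27 - 46)/(16 - 46)) = 10*(-73/(-30)) = 10*(-1/30*(-73)) = 10*(73/30) = 73/3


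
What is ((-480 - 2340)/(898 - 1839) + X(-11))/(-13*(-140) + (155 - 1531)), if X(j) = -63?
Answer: -18821/139268 ≈ -0.13514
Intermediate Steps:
((-480 - 2340)/(898 - 1839) + X(-11))/(-13*(-140) + (155 - 1531)) = ((-480 - 2340)/(898 - 1839) - 63)/(-13*(-140) + (155 - 1531)) = (-2820/(-941) - 63)/(1820 - 1376) = (-2820*(-1/941) - 63)/444 = (2820/941 - 63)*(1/444) = -56463/941*1/444 = -18821/139268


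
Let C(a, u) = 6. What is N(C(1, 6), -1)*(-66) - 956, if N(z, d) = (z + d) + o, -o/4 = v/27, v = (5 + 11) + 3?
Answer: -9902/9 ≈ -1100.2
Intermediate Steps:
v = 19 (v = 16 + 3 = 19)
o = -76/27 ≈ -2.8148
N(z, d) = -76/27 + d + z (N(z, d) = (z + d) - 76/27 = (d + z) - 76/27 = -76/27 + d + z)
N(C(1, 6), -1)*(-66) - 956 = (-76/27 - 1 + 6)*(-66) - 956 = (59/27)*(-66) - 956 = -1298/9 - 956 = -9902/9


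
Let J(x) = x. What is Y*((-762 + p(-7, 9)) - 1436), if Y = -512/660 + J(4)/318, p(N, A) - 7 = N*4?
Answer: 14809606/8745 ≈ 1693.5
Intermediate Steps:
p(N, A) = 7 + 4*N (p(N, A) = 7 + N*4 = 7 + 4*N)
Y = -6674/8745 (Y = -512/660 + 4/318 = -512*1/660 + 4*(1/318) = -128/165 + 2/159 = -6674/8745 ≈ -0.76318)
Y*((-762 + p(-7, 9)) - 1436) = -6674*((-762 + (7 + 4*(-7))) - 1436)/8745 = -6674*((-762 + (7 - 28)) - 1436)/8745 = -6674*((-762 - 21) - 1436)/8745 = -6674*(-783 - 1436)/8745 = -6674/8745*(-2219) = 14809606/8745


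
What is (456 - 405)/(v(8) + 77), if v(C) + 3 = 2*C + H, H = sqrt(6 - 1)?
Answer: 918/1619 - 51*sqrt(5)/8095 ≈ 0.55293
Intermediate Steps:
H = sqrt(5) ≈ 2.2361
v(C) = -3 + sqrt(5) + 2*C (v(C) = -3 + (2*C + sqrt(5)) = -3 + (sqrt(5) + 2*C) = -3 + sqrt(5) + 2*C)
(456 - 405)/(v(8) + 77) = (456 - 405)/((-3 + sqrt(5) + 2*8) + 77) = 51/((-3 + sqrt(5) + 16) + 77) = 51/((13 + sqrt(5)) + 77) = 51/(90 + sqrt(5))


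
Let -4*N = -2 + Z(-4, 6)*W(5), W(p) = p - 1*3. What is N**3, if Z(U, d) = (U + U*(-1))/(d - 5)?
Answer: 1/8 ≈ 0.12500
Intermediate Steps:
Z(U, d) = 0 (Z(U, d) = (U - U)/(-5 + d) = 0/(-5 + d) = 0)
W(p) = -3 + p (W(p) = p - 3 = -3 + p)
N = 1/2 (N = -(-2 + 0*(-3 + 5))/4 = -(-2 + 0*2)/4 = -(-2 + 0)/4 = -1/4*(-2) = 1/2 ≈ 0.50000)
N**3 = (1/2)**3 = 1/8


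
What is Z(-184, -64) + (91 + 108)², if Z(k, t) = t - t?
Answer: 39601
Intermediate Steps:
Z(k, t) = 0
Z(-184, -64) + (91 + 108)² = 0 + (91 + 108)² = 0 + 199² = 0 + 39601 = 39601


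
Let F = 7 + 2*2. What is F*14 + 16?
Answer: 170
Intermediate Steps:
F = 11 (F = 7 + 4 = 11)
F*14 + 16 = 11*14 + 16 = 154 + 16 = 170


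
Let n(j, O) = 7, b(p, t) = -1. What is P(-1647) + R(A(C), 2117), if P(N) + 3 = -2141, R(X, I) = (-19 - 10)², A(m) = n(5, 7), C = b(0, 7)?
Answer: -1303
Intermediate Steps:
C = -1
A(m) = 7
R(X, I) = 841 (R(X, I) = (-29)² = 841)
P(N) = -2144 (P(N) = -3 - 2141 = -2144)
P(-1647) + R(A(C), 2117) = -2144 + 841 = -1303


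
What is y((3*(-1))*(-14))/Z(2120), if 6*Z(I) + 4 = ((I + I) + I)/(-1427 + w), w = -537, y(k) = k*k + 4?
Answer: -2604264/1777 ≈ -1465.5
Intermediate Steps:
y(k) = 4 + k**2 (y(k) = k**2 + 4 = 4 + k**2)
Z(I) = -2/3 - I/3928 (Z(I) = -2/3 + (((I + I) + I)/(-1427 - 537))/6 = -2/3 + ((2*I + I)/(-1964))/6 = -2/3 + ((3*I)*(-1/1964))/6 = -2/3 + (-3*I/1964)/6 = -2/3 - I/3928)
y((3*(-1))*(-14))/Z(2120) = (4 + ((3*(-1))*(-14))**2)/(-2/3 - 1/3928*2120) = (4 + (-3*(-14))**2)/(-2/3 - 265/491) = (4 + 42**2)/(-1777/1473) = (4 + 1764)*(-1473/1777) = 1768*(-1473/1777) = -2604264/1777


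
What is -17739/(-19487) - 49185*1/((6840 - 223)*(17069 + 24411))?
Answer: 74891091033/82287053368 ≈ 0.91012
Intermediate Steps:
-17739/(-19487) - 49185*1/((6840 - 223)*(17069 + 24411)) = -17739*(-1/19487) - 49185/(6617*41480) = 17739/19487 - 49185/274473160 = 17739/19487 - 49185*1/274473160 = 17739/19487 - 9837/54894632 = 74891091033/82287053368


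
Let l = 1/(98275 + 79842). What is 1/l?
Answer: 178117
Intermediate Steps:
l = 1/178117 ≈ 5.6143e-6
1/l = 1/(1/178117) = 178117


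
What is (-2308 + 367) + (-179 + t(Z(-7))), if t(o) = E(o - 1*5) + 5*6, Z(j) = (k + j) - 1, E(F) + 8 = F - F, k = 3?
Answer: -2098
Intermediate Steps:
E(F) = -8 (E(F) = -8 + (F - F) = -8 + 0 = -8)
Z(j) = 2 + j (Z(j) = (3 + j) - 1 = 2 + j)
t(o) = 22 (t(o) = -8 + 5*6 = -8 + 30 = 22)
(-2308 + 367) + (-179 + t(Z(-7))) = (-2308 + 367) + (-179 + 22) = -1941 - 157 = -2098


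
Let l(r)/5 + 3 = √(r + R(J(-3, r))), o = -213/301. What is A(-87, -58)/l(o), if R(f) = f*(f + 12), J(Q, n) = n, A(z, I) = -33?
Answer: 2989833/2672515 + 6622*I*√7881/534503 ≈ 1.1187 + 1.0998*I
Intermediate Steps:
R(f) = f*(12 + f)
o = -213/301 (o = -213*1/301 = -213/301 ≈ -0.70764)
l(r) = -15 + 5*√(r + r*(12 + r))
A(-87, -58)/l(o) = -33/(-15 + 5*√(-213*(13 - 213/301)/301)) = -33/(-15 + 5*√(-213/301*3700/301)) = -33/(-15 + 5*√(-788100/90601)) = -33/(-15 + 5*(10*I*√7881/301)) = -33/(-15 + 50*I*√7881/301)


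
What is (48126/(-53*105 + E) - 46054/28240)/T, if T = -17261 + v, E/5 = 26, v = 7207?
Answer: 14630743/14028474160 ≈ 0.0010429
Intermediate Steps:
E = 130 (E = 5*26 = 130)
T = -10054 (T = -17261 + 7207 = -10054)
(48126/(-53*105 + E) - 46054/28240)/T = (48126/(-53*105 + 130) - 46054/28240)/(-10054) = (48126/(-5565 + 130) - 46054*1/28240)*(-1/10054) = (48126/(-5435) - 23027/14120)*(-1/10054) = (48126*(-1/5435) - 23027/14120)*(-1/10054) = (-48126/5435 - 23027/14120)*(-1/10054) = -160938173/15348440*(-1/10054) = 14630743/14028474160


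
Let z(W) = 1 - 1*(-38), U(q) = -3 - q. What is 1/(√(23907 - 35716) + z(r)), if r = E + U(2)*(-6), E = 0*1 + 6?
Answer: 39/13330 - 7*I*√241/13330 ≈ 0.0029257 - 0.0081522*I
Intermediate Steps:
E = 6 (E = 0 + 6 = 6)
r = 36 (r = 6 + (-3 - 1*2)*(-6) = 6 + (-3 - 2)*(-6) = 6 - 5*(-6) = 6 + 30 = 36)
z(W) = 39 (z(W) = 1 + 38 = 39)
1/(√(23907 - 35716) + z(r)) = 1/(√(23907 - 35716) + 39) = 1/(√(-11809) + 39) = 1/(7*I*√241 + 39) = 1/(39 + 7*I*√241)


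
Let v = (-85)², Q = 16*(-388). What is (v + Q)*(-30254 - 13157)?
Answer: -44148987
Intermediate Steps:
Q = -6208
v = 7225
(v + Q)*(-30254 - 13157) = (7225 - 6208)*(-30254 - 13157) = 1017*(-43411) = -44148987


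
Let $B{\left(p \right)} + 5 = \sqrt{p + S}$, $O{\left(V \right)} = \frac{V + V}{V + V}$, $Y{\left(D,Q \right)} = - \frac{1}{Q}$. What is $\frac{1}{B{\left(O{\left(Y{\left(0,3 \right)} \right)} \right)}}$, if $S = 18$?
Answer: $- \frac{5}{6} - \frac{\sqrt{19}}{6} \approx -1.5598$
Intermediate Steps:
$O{\left(V \right)} = 1$ ($O{\left(V \right)} = \frac{2 V}{2 V} = 2 V \frac{1}{2 V} = 1$)
$B{\left(p \right)} = -5 + \sqrt{18 + p}$ ($B{\left(p \right)} = -5 + \sqrt{p + 18} = -5 + \sqrt{18 + p}$)
$\frac{1}{B{\left(O{\left(Y{\left(0,3 \right)} \right)} \right)}} = \frac{1}{-5 + \sqrt{18 + 1}} = \frac{1}{-5 + \sqrt{19}}$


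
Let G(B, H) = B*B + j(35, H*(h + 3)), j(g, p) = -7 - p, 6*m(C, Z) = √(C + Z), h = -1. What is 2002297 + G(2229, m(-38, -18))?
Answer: 6970731 - 2*I*√14/3 ≈ 6.9707e+6 - 2.4944*I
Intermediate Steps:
m(C, Z) = √(C + Z)/6
G(B, H) = -7 + B² - 2*H (G(B, H) = B*B + (-7 - H*(-1 + 3)) = B² + (-7 - H*2) = B² + (-7 - 2*H) = -7 + B² - 2*H)
2002297 + G(2229, m(-38, -18)) = 2002297 + (-7 + 2229² - √(-38 - 18)/3) = 2002297 + (-7 + 4968441 - √(-56)/3) = 2002297 + (-7 + 4968441 - 2*I*√14/3) = 2002297 + (4968434 - 2*I*√14/3) = 6970731 - 2*I*√14/3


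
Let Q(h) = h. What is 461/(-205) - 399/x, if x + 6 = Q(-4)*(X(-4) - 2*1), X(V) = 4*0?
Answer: -82717/410 ≈ -201.75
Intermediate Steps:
X(V) = 0
x = 2 (x = -6 - 4*(0 - 2*1) = -6 - 4*(0 - 2) = -6 - 4*(-2) = -6 + 8 = 2)
461/(-205) - 399/x = 461/(-205) - 399/2 = 461*(-1/205) - 399*1/2 = -461/205 - 399/2 = -82717/410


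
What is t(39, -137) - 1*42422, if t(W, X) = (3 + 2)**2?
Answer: -42397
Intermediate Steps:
t(W, X) = 25 (t(W, X) = 5**2 = 25)
t(39, -137) - 1*42422 = 25 - 1*42422 = 25 - 42422 = -42397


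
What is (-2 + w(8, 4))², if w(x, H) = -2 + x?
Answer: 16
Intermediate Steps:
(-2 + w(8, 4))² = (-2 + (-2 + 8))² = (-2 + 6)² = 4² = 16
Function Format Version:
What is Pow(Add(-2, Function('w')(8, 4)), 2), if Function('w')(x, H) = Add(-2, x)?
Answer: 16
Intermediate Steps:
Pow(Add(-2, Function('w')(8, 4)), 2) = Pow(Add(-2, Add(-2, 8)), 2) = Pow(Add(-2, 6), 2) = Pow(4, 2) = 16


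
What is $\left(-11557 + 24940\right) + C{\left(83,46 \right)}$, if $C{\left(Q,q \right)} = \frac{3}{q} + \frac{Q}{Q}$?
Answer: $\frac{615667}{46} \approx 13384.0$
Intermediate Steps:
$C{\left(Q,q \right)} = 1 + \frac{3}{q}$ ($C{\left(Q,q \right)} = \frac{3}{q} + 1 = 1 + \frac{3}{q}$)
$\left(-11557 + 24940\right) + C{\left(83,46 \right)} = \left(-11557 + 24940\right) + \frac{3 + 46}{46} = 13383 + \frac{1}{46} \cdot 49 = 13383 + \frac{49}{46} = \frac{615667}{46}$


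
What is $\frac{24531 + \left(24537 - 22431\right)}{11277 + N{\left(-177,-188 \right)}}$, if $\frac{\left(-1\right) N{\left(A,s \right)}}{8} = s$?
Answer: $\frac{26637}{12781} \approx 2.0841$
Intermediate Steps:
$N{\left(A,s \right)} = - 8 s$
$\frac{24531 + \left(24537 - 22431\right)}{11277 + N{\left(-177,-188 \right)}} = \frac{24531 + \left(24537 - 22431\right)}{11277 - -1504} = \frac{24531 + \left(24537 - 22431\right)}{11277 + 1504} = \frac{24531 + 2106}{12781} = 26637 \cdot \frac{1}{12781} = \frac{26637}{12781}$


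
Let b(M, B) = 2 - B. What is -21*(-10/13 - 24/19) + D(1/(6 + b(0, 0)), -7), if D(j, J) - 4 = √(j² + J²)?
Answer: 11530/247 + √3137/8 ≈ 53.681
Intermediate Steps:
D(j, J) = 4 + √(J² + j²) (D(j, J) = 4 + √(j² + J²) = 4 + √(J² + j²))
-21*(-10/13 - 24/19) + D(1/(6 + b(0, 0)), -7) = -21*(-10/13 - 24/19) + (4 + √((-7)² + (1/(6 + (2 - 1*0)))²)) = -21*(-10*1/13 - 24*1/19) + (4 + √(49 + (1/(6 + (2 + 0)))²)) = -21*(-10/13 - 24/19) + (4 + √(49 + (1/(6 + 2))²)) = -21*(-502/247) + (4 + √(49 + (1/8)²)) = 10542/247 + (4 + √(49 + (⅛)²)) = 10542/247 + (4 + √(49 + 1/64)) = 10542/247 + (4 + √(3137/64)) = 10542/247 + (4 + √3137/8) = 11530/247 + √3137/8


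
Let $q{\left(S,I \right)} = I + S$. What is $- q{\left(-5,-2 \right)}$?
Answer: $7$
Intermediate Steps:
$- q{\left(-5,-2 \right)} = - (-2 - 5) = \left(-1\right) \left(-7\right) = 7$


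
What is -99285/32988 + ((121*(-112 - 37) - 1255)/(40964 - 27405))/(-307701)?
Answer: -46025342832247/15292202659188 ≈ -3.0097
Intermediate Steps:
-99285/32988 + ((121*(-112 - 37) - 1255)/(40964 - 27405))/(-307701) = -99285*1/32988 + ((121*(-149) - 1255)/13559)*(-1/307701) = -33095/10996 + ((-18029 - 1255)*(1/13559))*(-1/307701) = -33095/10996 - 19284*1/13559*(-1/307701) = -33095/10996 - 19284/13559*(-1/307701) = -33095/10996 + 6428/1390705953 = -46025342832247/15292202659188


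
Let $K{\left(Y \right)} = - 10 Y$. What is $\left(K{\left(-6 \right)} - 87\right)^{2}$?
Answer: $729$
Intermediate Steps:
$\left(K{\left(-6 \right)} - 87\right)^{2} = \left(\left(-10\right) \left(-6\right) - 87\right)^{2} = \left(60 - 87\right)^{2} = \left(-27\right)^{2} = 729$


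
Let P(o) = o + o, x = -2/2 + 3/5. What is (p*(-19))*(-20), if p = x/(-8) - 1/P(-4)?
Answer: 133/2 ≈ 66.500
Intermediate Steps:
x = -2/5 (x = -2*1/2 + 3*(1/5) = -1 + 3/5 = -2/5 ≈ -0.40000)
P(o) = 2*o
p = 7/40 (p = -2/5/(-8) - 1/(2*(-4)) = -2/5*(-1/8) - 1/(-8) = 1/20 - 1*(-1/8) = 1/20 + 1/8 = 7/40 ≈ 0.17500)
(p*(-19))*(-20) = ((7/40)*(-19))*(-20) = -133/40*(-20) = 133/2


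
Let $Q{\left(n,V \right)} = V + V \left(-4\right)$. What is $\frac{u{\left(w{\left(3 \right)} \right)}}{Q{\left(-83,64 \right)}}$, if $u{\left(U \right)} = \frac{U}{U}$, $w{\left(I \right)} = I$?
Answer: $- \frac{1}{192} \approx -0.0052083$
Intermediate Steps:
$Q{\left(n,V \right)} = - 3 V$ ($Q{\left(n,V \right)} = V - 4 V = - 3 V$)
$u{\left(U \right)} = 1$
$\frac{u{\left(w{\left(3 \right)} \right)}}{Q{\left(-83,64 \right)}} = 1 \frac{1}{\left(-3\right) 64} = 1 \frac{1}{-192} = 1 \left(- \frac{1}{192}\right) = - \frac{1}{192}$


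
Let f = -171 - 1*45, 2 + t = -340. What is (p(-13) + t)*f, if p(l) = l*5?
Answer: 87912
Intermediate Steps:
p(l) = 5*l
t = -342 (t = -2 - 340 = -342)
f = -216 (f = -171 - 45 = -216)
(p(-13) + t)*f = (5*(-13) - 342)*(-216) = (-65 - 342)*(-216) = -407*(-216) = 87912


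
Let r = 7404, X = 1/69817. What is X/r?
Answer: 1/516925068 ≈ 1.9345e-9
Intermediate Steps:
X = 1/69817 ≈ 1.4323e-5
X/r = (1/69817)/7404 = (1/69817)*(1/7404) = 1/516925068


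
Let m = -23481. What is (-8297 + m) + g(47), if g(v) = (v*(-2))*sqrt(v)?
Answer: -31778 - 94*sqrt(47) ≈ -32422.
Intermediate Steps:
g(v) = -2*v**(3/2) (g(v) = (-2*v)*sqrt(v) = -2*v**(3/2))
(-8297 + m) + g(47) = (-8297 - 23481) - 94*sqrt(47) = -31778 - 94*sqrt(47)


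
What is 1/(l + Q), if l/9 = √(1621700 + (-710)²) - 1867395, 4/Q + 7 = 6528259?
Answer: -11191609494135336183/188092285839237274770207274 - 359590000855815*√2362/376184571678474549540414548 ≈ -5.9547e-8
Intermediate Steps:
Q = 1/1632063 (Q = 4/(-7 + 6528259) = 4/6528252 = 4*(1/6528252) = 1/1632063 ≈ 6.1272e-7)
l = -16806555 + 270*√2362 (l = 9*(√(1621700 + (-710)²) - 1867395) = 9*(√(1621700 + 504100) - 1867395) = 9*(√2125800 - 1867395) = 9*(30*√2362 - 1867395) = 9*(-1867395 + 30*√2362) = -16806555 + 270*√2362 ≈ -1.6793e+7)
1/(l + Q) = 1/((-16806555 + 270*√2362) + 1/1632063) = 1/(-27429356572964/1632063 + 270*√2362)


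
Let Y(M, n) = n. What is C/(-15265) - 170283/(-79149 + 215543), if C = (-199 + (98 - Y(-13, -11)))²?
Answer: -740832279/416410882 ≈ -1.7791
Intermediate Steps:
C = 8100 (C = (-199 + (98 - 1*(-11)))² = (-199 + (98 + 11))² = (-199 + 109)² = (-90)² = 8100)
C/(-15265) - 170283/(-79149 + 215543) = 8100/(-15265) - 170283/(-79149 + 215543) = 8100*(-1/15265) - 170283/136394 = -1620/3053 - 170283*1/136394 = -1620/3053 - 170283/136394 = -740832279/416410882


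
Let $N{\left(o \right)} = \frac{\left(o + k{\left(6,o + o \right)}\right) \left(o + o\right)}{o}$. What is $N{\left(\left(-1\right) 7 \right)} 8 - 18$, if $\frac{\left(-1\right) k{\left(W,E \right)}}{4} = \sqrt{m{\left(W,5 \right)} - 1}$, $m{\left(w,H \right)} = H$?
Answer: $-258$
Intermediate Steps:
$k{\left(W,E \right)} = -8$ ($k{\left(W,E \right)} = - 4 \sqrt{5 - 1} = - 4 \sqrt{4} = \left(-4\right) 2 = -8$)
$N{\left(o \right)} = -16 + 2 o$ ($N{\left(o \right)} = \frac{\left(o - 8\right) \left(o + o\right)}{o} = \frac{\left(-8 + o\right) 2 o}{o} = \frac{2 o \left(-8 + o\right)}{o} = -16 + 2 o$)
$N{\left(\left(-1\right) 7 \right)} 8 - 18 = \left(-16 + 2 \left(\left(-1\right) 7\right)\right) 8 - 18 = \left(-16 + 2 \left(-7\right)\right) 8 - 18 = \left(-16 - 14\right) 8 - 18 = \left(-30\right) 8 - 18 = -240 - 18 = -258$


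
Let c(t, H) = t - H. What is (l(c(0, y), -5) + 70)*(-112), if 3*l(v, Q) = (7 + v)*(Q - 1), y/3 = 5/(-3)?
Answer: -5152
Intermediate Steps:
y = -5 (y = 3*(5/(-3)) = 3*(5*(-⅓)) = 3*(-5/3) = -5)
l(v, Q) = (-1 + Q)*(7 + v)/3 (l(v, Q) = ((7 + v)*(Q - 1))/3 = ((7 + v)*(-1 + Q))/3 = ((-1 + Q)*(7 + v))/3 = (-1 + Q)*(7 + v)/3)
(l(c(0, y), -5) + 70)*(-112) = ((-7/3 - (0 - 1*(-5))/3 + (7/3)*(-5) + (⅓)*(-5)*(0 - 1*(-5))) + 70)*(-112) = ((-7/3 - (0 + 5)/3 - 35/3 + (⅓)*(-5)*(0 + 5)) + 70)*(-112) = ((-7/3 - ⅓*5 - 35/3 + (⅓)*(-5)*5) + 70)*(-112) = ((-7/3 - 5/3 - 35/3 - 25/3) + 70)*(-112) = (-24 + 70)*(-112) = 46*(-112) = -5152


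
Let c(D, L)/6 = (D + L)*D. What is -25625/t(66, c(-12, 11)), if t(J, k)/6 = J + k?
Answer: -25625/828 ≈ -30.948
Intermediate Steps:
c(D, L) = 6*D*(D + L) (c(D, L) = 6*((D + L)*D) = 6*(D*(D + L)) = 6*D*(D + L))
t(J, k) = 6*J + 6*k (t(J, k) = 6*(J + k) = 6*J + 6*k)
-25625/t(66, c(-12, 11)) = -25625/(6*66 + 6*(6*(-12)*(-12 + 11))) = -25625/(396 + 6*(6*(-12)*(-1))) = -25625/(396 + 6*72) = -25625/(396 + 432) = -25625/828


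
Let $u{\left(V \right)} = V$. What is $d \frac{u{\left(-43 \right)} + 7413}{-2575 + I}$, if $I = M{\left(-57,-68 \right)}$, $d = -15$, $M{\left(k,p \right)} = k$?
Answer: $\frac{55275}{1316} \approx 42.002$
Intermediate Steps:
$I = -57$
$d \frac{u{\left(-43 \right)} + 7413}{-2575 + I} = - 15 \frac{-43 + 7413}{-2575 - 57} = - 15 \frac{7370}{-2632} = - 15 \cdot 7370 \left(- \frac{1}{2632}\right) = \left(-15\right) \left(- \frac{3685}{1316}\right) = \frac{55275}{1316}$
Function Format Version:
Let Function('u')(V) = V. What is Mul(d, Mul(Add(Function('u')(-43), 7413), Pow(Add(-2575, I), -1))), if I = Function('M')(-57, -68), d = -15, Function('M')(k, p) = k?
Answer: Rational(55275, 1316) ≈ 42.002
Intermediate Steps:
I = -57
Mul(d, Mul(Add(Function('u')(-43), 7413), Pow(Add(-2575, I), -1))) = Mul(-15, Mul(Add(-43, 7413), Pow(Add(-2575, -57), -1))) = Mul(-15, Mul(7370, Pow(-2632, -1))) = Mul(-15, Mul(7370, Rational(-1, 2632))) = Mul(-15, Rational(-3685, 1316)) = Rational(55275, 1316)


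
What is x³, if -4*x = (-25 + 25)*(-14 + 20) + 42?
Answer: -9261/8 ≈ -1157.6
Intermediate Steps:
x = -21/2 (x = -((-25 + 25)*(-14 + 20) + 42)/4 = -(0*6 + 42)/4 = -(0 + 42)/4 = -¼*42 = -21/2 ≈ -10.500)
x³ = (-21/2)³ = -9261/8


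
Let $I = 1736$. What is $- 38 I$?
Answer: $-65968$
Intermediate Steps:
$- 38 I = \left(-38\right) 1736 = -65968$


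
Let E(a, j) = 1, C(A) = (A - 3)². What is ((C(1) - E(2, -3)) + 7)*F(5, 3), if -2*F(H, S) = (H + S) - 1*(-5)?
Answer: -65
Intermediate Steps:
C(A) = (-3 + A)²
F(H, S) = -5/2 - H/2 - S/2 (F(H, S) = -((H + S) - 1*(-5))/2 = -((H + S) + 5)/2 = -(5 + H + S)/2 = -5/2 - H/2 - S/2)
((C(1) - E(2, -3)) + 7)*F(5, 3) = (((-3 + 1)² - 1*1) + 7)*(-5/2 - ½*5 - ½*3) = (((-2)² - 1) + 7)*(-5/2 - 5/2 - 3/2) = ((4 - 1) + 7)*(-13/2) = (3 + 7)*(-13/2) = 10*(-13/2) = -65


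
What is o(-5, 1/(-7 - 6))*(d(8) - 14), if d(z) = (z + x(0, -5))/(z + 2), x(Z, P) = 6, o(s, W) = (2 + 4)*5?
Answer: -378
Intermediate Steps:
o(s, W) = 30 (o(s, W) = 6*5 = 30)
d(z) = (6 + z)/(2 + z) (d(z) = (z + 6)/(z + 2) = (6 + z)/(2 + z))
o(-5, 1/(-7 - 6))*(d(8) - 14) = 30*((6 + 8)/(2 + 8) - 14) = 30*(14/10 - 14) = 30*((1/10)*14 - 14) = 30*(7/5 - 14) = 30*(-63/5) = -378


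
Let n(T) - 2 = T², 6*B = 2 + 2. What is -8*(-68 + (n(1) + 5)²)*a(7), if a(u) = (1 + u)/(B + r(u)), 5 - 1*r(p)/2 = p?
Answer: -384/5 ≈ -76.800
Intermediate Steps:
r(p) = 10 - 2*p
B = ⅔ (B = (2 + 2)/6 = (⅙)*4 = ⅔ ≈ 0.66667)
a(u) = (1 + u)/(32/3 - 2*u) (a(u) = (1 + u)/(⅔ + (10 - 2*u)) = (1 + u)/(32/3 - 2*u))
n(T) = 2 + T²
-8*(-68 + (n(1) + 5)²)*a(7) = -8*(-68 + ((2 + 1²) + 5)²)*3*(-1 - 1*7)/(2*(-16 + 3*7)) = -8*(-68 + ((2 + 1) + 5)²)*3*(-1 - 7)/(2*(-16 + 21)) = -8*(-68 + (3 + 5)²)*(3/2)*(-8)/5 = -8*(-68 + 8²)*(3/2)*(⅕)*(-8) = -8*(-68 + 64)*(-12)/5 = -(-32)*(-12)/5 = -8*48/5 = -384/5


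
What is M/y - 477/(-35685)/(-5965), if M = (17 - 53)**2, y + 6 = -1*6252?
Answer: -5108719879/24668227675 ≈ -0.20710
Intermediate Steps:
y = -6258 (y = -6 - 1*6252 = -6 - 6252 = -6258)
M = 1296 (M = (-36)**2 = 1296)
M/y - 477/(-35685)/(-5965) = 1296/(-6258) - 477/(-35685)/(-5965) = 1296*(-1/6258) - 477*(-1/35685)*(-1/5965) = -216/1043 + (53/3965)*(-1/5965) = -216/1043 - 53/23651225 = -5108719879/24668227675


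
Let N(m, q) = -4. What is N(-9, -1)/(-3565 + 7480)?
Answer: -4/3915 ≈ -0.0010217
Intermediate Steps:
N(-9, -1)/(-3565 + 7480) = -4/(-3565 + 7480) = -4/3915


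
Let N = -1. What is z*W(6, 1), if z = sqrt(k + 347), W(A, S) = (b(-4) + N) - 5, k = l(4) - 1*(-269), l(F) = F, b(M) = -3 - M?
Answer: -10*sqrt(155) ≈ -124.50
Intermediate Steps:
k = 273 (k = 4 - 1*(-269) = 4 + 269 = 273)
W(A, S) = -5 (W(A, S) = ((-3 - 1*(-4)) - 1) - 5 = ((-3 + 4) - 1) - 5 = (1 - 1) - 5 = 0 - 5 = -5)
z = 2*sqrt(155) (z = sqrt(273 + 347) = sqrt(620) = 2*sqrt(155) ≈ 24.900)
z*W(6, 1) = (2*sqrt(155))*(-5) = -10*sqrt(155)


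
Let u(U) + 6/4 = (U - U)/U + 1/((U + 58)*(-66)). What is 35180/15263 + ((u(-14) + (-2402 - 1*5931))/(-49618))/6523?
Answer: 33066172908908387/14345746410098928 ≈ 2.3049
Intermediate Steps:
u(U) = -3/2 - 1/(66*(58 + U)) (u(U) = -3/2 + ((U - U)/U + 1/((U + 58)*(-66))) = -3/2 + (0/U - 1/66/(58 + U)) = -3/2 + (0 - 1/(66*(58 + U))) = -3/2 - 1/(66*(58 + U)))
35180/15263 + ((u(-14) + (-2402 - 1*5931))/(-49618))/6523 = 35180/15263 + (((-5743 - 99*(-14))/(66*(58 - 14)) + (-2402 - 1*5931))/(-49618))/6523 = 35180*(1/15263) + (((1/66)*(-5743 + 1386)/44 + (-2402 - 5931))*(-1/49618))*(1/6523) = 35180/15263 + (((1/66)*(1/44)*(-4357) - 8333)*(-1/49618))*(1/6523) = 35180/15263 + ((-4357/2904 - 8333)*(-1/49618))*(1/6523) = 35180/15263 - 24203389/2904*(-1/49618)*(1/6523) = 35180/15263 + (24203389/144090672)*(1/6523) = 35180/15263 + 24203389/939903453456 = 33066172908908387/14345746410098928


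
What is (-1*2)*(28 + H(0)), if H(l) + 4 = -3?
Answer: -42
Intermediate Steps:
H(l) = -7 (H(l) = -4 - 3 = -7)
(-1*2)*(28 + H(0)) = (-1*2)*(28 - 7) = -2*21 = -42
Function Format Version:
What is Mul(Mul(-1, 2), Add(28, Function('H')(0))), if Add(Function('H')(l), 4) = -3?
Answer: -42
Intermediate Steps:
Function('H')(l) = -7 (Function('H')(l) = Add(-4, -3) = -7)
Mul(Mul(-1, 2), Add(28, Function('H')(0))) = Mul(Mul(-1, 2), Add(28, -7)) = Mul(-2, 21) = -42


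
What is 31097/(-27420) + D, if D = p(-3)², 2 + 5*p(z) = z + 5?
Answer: -31097/27420 ≈ -1.1341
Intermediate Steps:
p(z) = ⅗ + z/5 (p(z) = -⅖ + (z + 5)/5 = -⅖ + (5 + z)/5 = -⅖ + (1 + z/5) = ⅗ + z/5)
D = 0 (D = (⅗ + (⅕)*(-3))² = (⅗ - ⅗)² = 0² = 0)
31097/(-27420) + D = 31097/(-27420) + 0 = 31097*(-1/27420) + 0 = -31097/27420 + 0 = -31097/27420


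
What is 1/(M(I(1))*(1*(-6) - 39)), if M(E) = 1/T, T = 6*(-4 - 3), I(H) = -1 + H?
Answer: 14/15 ≈ 0.93333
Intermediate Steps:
T = -42 (T = 6*(-7) = -42)
M(E) = -1/42 (M(E) = 1/(-42) = -1/42)
1/(M(I(1))*(1*(-6) - 39)) = 1/(-(1*(-6) - 39)/42) = 1/(-(-6 - 39)/42) = 1/(-1/42*(-45)) = 1/(15/14) = 14/15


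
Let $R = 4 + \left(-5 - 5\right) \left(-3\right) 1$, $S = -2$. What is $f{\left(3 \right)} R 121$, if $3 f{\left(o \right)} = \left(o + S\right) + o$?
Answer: $\frac{16456}{3} \approx 5485.3$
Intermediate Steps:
$R = 34$ ($R = 4 + \left(-10\right) \left(-3\right) 1 = 4 + 30 \cdot 1 = 4 + 30 = 34$)
$f{\left(o \right)} = - \frac{2}{3} + \frac{2 o}{3}$ ($f{\left(o \right)} = \frac{\left(o - 2\right) + o}{3} = \frac{\left(-2 + o\right) + o}{3} = \frac{-2 + 2 o}{3} = - \frac{2}{3} + \frac{2 o}{3}$)
$f{\left(3 \right)} R 121 = \left(- \frac{2}{3} + \frac{2}{3} \cdot 3\right) 34 \cdot 121 = \left(- \frac{2}{3} + 2\right) 34 \cdot 121 = \frac{4}{3} \cdot 34 \cdot 121 = \frac{136}{3} \cdot 121 = \frac{16456}{3}$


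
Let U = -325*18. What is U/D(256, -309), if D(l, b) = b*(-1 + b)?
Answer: -195/3193 ≈ -0.061071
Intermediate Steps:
U = -5850
U/D(256, -309) = -5850*(-1/(309*(-1 - 309))) = -5850/((-309*(-310))) = -5850/95790 = -5850*1/95790 = -195/3193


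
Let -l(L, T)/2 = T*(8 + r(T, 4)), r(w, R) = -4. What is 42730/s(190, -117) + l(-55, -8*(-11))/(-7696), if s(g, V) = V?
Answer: -1580614/4329 ≈ -365.12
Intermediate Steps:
l(L, T) = -8*T (l(L, T) = -2*T*(8 - 4) = -2*T*4 = -8*T)
42730/s(190, -117) + l(-55, -8*(-11))/(-7696) = 42730/(-117) - (-64)*(-11)/(-7696) = 42730*(-1/117) - 8*88*(-1/7696) = -42730/117 - 704*(-1/7696) = -42730/117 + 44/481 = -1580614/4329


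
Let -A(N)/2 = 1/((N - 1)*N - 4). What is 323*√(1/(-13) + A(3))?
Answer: 323*I*√182/13 ≈ 335.19*I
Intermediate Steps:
A(N) = -2/(-4 + N*(-1 + N)) (A(N) = -2/((N - 1)*N - 4) = -2/((-1 + N)*N - 4) = -2/(N*(-1 + N) - 4) = -2/(-4 + N*(-1 + N)))
323*√(1/(-13) + A(3)) = 323*√(1/(-13) + 2/(4 + 3 - 1*3²)) = 323*√(-1/13 + 2/(4 + 3 - 1*9)) = 323*√(-1/13 + 2/(4 + 3 - 9)) = 323*√(-1/13 + 2/(-2)) = 323*√(-1/13 + 2*(-½)) = 323*√(-1/13 - 1) = 323*√(-14/13) = 323*(I*√182/13) = 323*I*√182/13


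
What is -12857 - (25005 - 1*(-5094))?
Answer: -42956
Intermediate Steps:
-12857 - (25005 - 1*(-5094)) = -12857 - (25005 + 5094) = -12857 - 1*30099 = -12857 - 30099 = -42956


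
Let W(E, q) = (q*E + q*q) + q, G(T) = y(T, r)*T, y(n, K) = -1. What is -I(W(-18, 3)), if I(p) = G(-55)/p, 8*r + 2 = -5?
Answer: 55/42 ≈ 1.3095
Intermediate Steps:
r = -7/8 (r = -¼ + (⅛)*(-5) = -¼ - 5/8 = -7/8 ≈ -0.87500)
G(T) = -T
W(E, q) = q + q² + E*q (W(E, q) = (E*q + q²) + q = (q² + E*q) + q = q + q² + E*q)
I(p) = 55/p (I(p) = (-1*(-55))/p = 55/p)
-I(W(-18, 3)) = -55/(3*(1 - 18 + 3)) = -55/(3*(-14)) = -55/(-42) = -55*(-1)/42 = -1*(-55/42) = 55/42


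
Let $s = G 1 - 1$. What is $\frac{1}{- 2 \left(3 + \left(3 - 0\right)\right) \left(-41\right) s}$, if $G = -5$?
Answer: $- \frac{1}{2952} \approx -0.00033875$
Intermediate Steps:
$s = -6$ ($s = \left(-5\right) 1 - 1 = -5 - 1 = -6$)
$\frac{1}{- 2 \left(3 + \left(3 - 0\right)\right) \left(-41\right) s} = \frac{1}{- 2 \left(3 + \left(3 - 0\right)\right) \left(-41\right) \left(-6\right)} = \frac{1}{- 2 \left(3 + \left(3 + 0\right)\right) \left(-41\right) \left(-6\right)} = \frac{1}{- 2 \left(3 + 3\right) \left(-41\right) \left(-6\right)} = \frac{1}{\left(-2\right) 6 \left(-41\right) \left(-6\right)} = \frac{1}{\left(-12\right) \left(-41\right) \left(-6\right)} = \frac{1}{492 \left(-6\right)} = \frac{1}{-2952} = - \frac{1}{2952}$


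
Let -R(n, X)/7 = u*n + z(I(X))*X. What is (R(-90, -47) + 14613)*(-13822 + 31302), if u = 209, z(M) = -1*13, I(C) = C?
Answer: 2482264880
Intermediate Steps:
z(M) = -13
R(n, X) = -1463*n + 91*X (R(n, X) = -7*(209*n - 13*X) = -7*(-13*X + 209*n) = -1463*n + 91*X)
(R(-90, -47) + 14613)*(-13822 + 31302) = ((-1463*(-90) + 91*(-47)) + 14613)*(-13822 + 31302) = ((131670 - 4277) + 14613)*17480 = (127393 + 14613)*17480 = 142006*17480 = 2482264880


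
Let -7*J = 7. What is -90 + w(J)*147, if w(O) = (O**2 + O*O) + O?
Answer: 57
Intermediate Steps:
J = -1 (J = -1/7*7 = -1)
w(O) = O + 2*O**2 (w(O) = (O**2 + O**2) + O = 2*O**2 + O = O + 2*O**2)
-90 + w(J)*147 = -90 - (1 + 2*(-1))*147 = -90 - (1 - 2)*147 = -90 - 1*(-1)*147 = -90 + 1*147 = -90 + 147 = 57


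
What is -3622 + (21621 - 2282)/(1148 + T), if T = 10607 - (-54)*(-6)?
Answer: -41383743/11431 ≈ -3620.3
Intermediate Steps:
T = 10283 (T = 10607 - 1*324 = 10607 - 324 = 10283)
-3622 + (21621 - 2282)/(1148 + T) = -3622 + (21621 - 2282)/(1148 + 10283) = -3622 + 19339/11431 = -41383743/11431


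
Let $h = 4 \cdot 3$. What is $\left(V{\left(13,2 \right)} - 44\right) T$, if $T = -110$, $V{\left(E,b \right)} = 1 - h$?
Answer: $6050$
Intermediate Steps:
$h = 12$
$V{\left(E,b \right)} = -11$ ($V{\left(E,b \right)} = 1 - 12 = -11$)
$\left(V{\left(13,2 \right)} - 44\right) T = \left(-11 - 44\right) \left(-110\right) = \left(-55\right) \left(-110\right) = 6050$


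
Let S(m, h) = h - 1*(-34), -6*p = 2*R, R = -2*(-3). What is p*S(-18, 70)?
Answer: -208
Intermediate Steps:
R = 6
p = -2 (p = -6/3 = -1/6*12 = -2)
S(m, h) = 34 + h (S(m, h) = h + 34 = 34 + h)
p*S(-18, 70) = -2*(34 + 70) = -2*104 = -208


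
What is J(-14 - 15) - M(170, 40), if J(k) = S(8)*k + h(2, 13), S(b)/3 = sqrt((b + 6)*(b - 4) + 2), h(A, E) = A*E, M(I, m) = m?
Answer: -14 - 87*sqrt(58) ≈ -676.57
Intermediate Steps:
S(b) = 3*sqrt(2 + (-4 + b)*(6 + b)) (S(b) = 3*sqrt((b + 6)*(b - 4) + 2) = 3*sqrt((6 + b)*(-4 + b) + 2) = 3*sqrt((-4 + b)*(6 + b) + 2) = 3*sqrt(2 + (-4 + b)*(6 + b)))
J(k) = 26 + 3*k*sqrt(58) (J(k) = (3*sqrt(-22 + 8**2 + 2*8))*k + 2*13 = (3*sqrt(-22 + 64 + 16))*k + 26 = (3*sqrt(58))*k + 26 = 3*k*sqrt(58) + 26 = 26 + 3*k*sqrt(58))
J(-14 - 15) - M(170, 40) = (26 + 3*(-14 - 15)*sqrt(58)) - 1*40 = (26 + 3*(-29)*sqrt(58)) - 40 = (26 - 87*sqrt(58)) - 40 = -14 - 87*sqrt(58)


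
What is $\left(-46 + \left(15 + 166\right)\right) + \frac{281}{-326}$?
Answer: $\frac{43729}{326} \approx 134.14$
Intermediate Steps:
$\left(-46 + \left(15 + 166\right)\right) + \frac{281}{-326} = \left(-46 + 181\right) + 281 \left(- \frac{1}{326}\right) = 135 - \frac{281}{326} = \frac{43729}{326}$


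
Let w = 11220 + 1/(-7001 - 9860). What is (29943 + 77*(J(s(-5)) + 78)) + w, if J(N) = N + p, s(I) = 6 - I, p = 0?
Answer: 809597775/16861 ≈ 48016.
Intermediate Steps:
J(N) = N (J(N) = N + 0 = N)
w = 189180419/16861 (w = 11220 + 1/(-16861) = 11220 - 1/16861 = 189180419/16861 ≈ 11220.)
(29943 + 77*(J(s(-5)) + 78)) + w = (29943 + 77*((6 - 1*(-5)) + 78)) + 189180419/16861 = (29943 + 77*((6 + 5) + 78)) + 189180419/16861 = (29943 + 77*(11 + 78)) + 189180419/16861 = (29943 + 77*89) + 189180419/16861 = (29943 + 6853) + 189180419/16861 = 36796 + 189180419/16861 = 809597775/16861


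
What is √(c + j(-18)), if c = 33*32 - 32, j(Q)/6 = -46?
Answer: 2*√187 ≈ 27.350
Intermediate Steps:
j(Q) = -276 (j(Q) = 6*(-46) = -276)
c = 1024 (c = 1056 - 32 = 1024)
√(c + j(-18)) = √(1024 - 276) = √748 = 2*√187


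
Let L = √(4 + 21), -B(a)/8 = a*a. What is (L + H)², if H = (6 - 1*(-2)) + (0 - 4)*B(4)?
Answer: 275625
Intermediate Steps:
B(a) = -8*a² (B(a) = -8*a*a = -8*a²)
L = 5 (L = √25 = 5)
H = 520 (H = (6 - 1*(-2)) + (0 - 4)*(-8*4²) = (6 + 2) - (-32)*16 = 8 - 4*(-128) = 8 + 512 = 520)
(L + H)² = (5 + 520)² = 525² = 275625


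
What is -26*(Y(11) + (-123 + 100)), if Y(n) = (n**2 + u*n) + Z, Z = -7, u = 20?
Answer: -8086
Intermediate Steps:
Y(n) = -7 + n**2 + 20*n (Y(n) = (n**2 + 20*n) - 7 = -7 + n**2 + 20*n)
-26*(Y(11) + (-123 + 100)) = -26*((-7 + 11**2 + 20*11) + (-123 + 100)) = -26*((-7 + 121 + 220) - 23) = -26*(334 - 23) = -26*311 = -8086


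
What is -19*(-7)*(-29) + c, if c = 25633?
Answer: 21776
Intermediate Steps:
-19*(-7)*(-29) + c = -19*(-7)*(-29) + 25633 = 133*(-29) + 25633 = -3857 + 25633 = 21776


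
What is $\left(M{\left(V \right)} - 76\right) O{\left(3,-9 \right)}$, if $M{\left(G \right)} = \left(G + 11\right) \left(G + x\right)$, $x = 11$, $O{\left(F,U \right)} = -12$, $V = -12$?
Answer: $900$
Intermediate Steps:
$M{\left(G \right)} = \left(11 + G\right)^{2}$ ($M{\left(G \right)} = \left(G + 11\right) \left(G + 11\right) = \left(11 + G\right) \left(11 + G\right) = \left(11 + G\right)^{2}$)
$\left(M{\left(V \right)} - 76\right) O{\left(3,-9 \right)} = \left(\left(121 + \left(-12\right)^{2} + 22 \left(-12\right)\right) - 76\right) \left(-12\right) = \left(\left(121 + 144 - 264\right) - 76\right) \left(-12\right) = \left(1 - 76\right) \left(-12\right) = \left(-75\right) \left(-12\right) = 900$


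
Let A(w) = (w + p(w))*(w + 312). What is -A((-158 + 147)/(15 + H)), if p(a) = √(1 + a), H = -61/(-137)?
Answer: 992638295/4477456 - 658685*√609/97336 ≈ 54.698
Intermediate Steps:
H = 61/137 (H = -61*(-1/137) = 61/137 ≈ 0.44526)
A(w) = (312 + w)*(w + √(1 + w)) (A(w) = (w + √(1 + w))*(w + 312) = (w + √(1 + w))*(312 + w) = (312 + w)*(w + √(1 + w)))
-A((-158 + 147)/(15 + H)) = -(((-158 + 147)/(15 + 61/137))² + 312*((-158 + 147)/(15 + 61/137)) + 312*√(1 + (-158 + 147)/(15 + 61/137)) + ((-158 + 147)/(15 + 61/137))*√(1 + (-158 + 147)/(15 + 61/137))) = -((-11/2116/137)² + 312*(-11/2116/137) + 312*√(1 - 11/2116/137) + (-11/2116/137)*√(1 - 11/2116/137)) = -((-11*137/2116)² + 312*(-11*137/2116) + 312*√(1 - 11*137/2116) + (-11*137/2116)*√(1 - 11*137/2116)) = -((-1507/2116)² + 312*(-1507/2116) + 312*√(1 - 1507/2116) - 1507*√(1 - 1507/2116)/2116) = -(2271049/4477456 - 117546/529 + 312*√(609/2116) - 1507*√609/97336) = -(2271049/4477456 - 117546/529 + 312*(√609/46) - 1507*√609/97336) = -(2271049/4477456 - 117546/529 + 156*√609/23 - 1507*√609/97336) = -(-992638295/4477456 + 658685*√609/97336) = 992638295/4477456 - 658685*√609/97336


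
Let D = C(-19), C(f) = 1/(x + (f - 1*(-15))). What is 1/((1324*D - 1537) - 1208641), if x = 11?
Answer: -7/8469922 ≈ -8.2645e-7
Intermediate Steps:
C(f) = 1/(26 + f) (C(f) = 1/(11 + (f - 1*(-15))) = 1/(11 + (f + 15)) = 1/(11 + (15 + f)) = 1/(26 + f))
D = ⅐ (D = 1/(26 - 19) = 1/7 = ⅐ ≈ 0.14286)
1/((1324*D - 1537) - 1208641) = 1/((1324*(⅐) - 1537) - 1208641) = 1/((1324/7 - 1537) - 1208641) = 1/(-9435/7 - 1208641) = 1/(-8469922/7) = -7/8469922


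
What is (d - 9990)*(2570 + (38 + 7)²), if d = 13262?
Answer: 15034840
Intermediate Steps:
(d - 9990)*(2570 + (38 + 7)²) = (13262 - 9990)*(2570 + (38 + 7)²) = 3272*(2570 + 45²) = 3272*(2570 + 2025) = 3272*4595 = 15034840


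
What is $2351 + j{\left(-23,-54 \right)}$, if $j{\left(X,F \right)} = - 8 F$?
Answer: $2783$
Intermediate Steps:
$2351 + j{\left(-23,-54 \right)} = 2351 - -432 = 2351 + 432 = 2783$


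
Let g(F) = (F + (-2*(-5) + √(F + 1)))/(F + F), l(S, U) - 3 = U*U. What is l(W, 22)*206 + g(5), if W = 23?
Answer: 200647/2 + √6/10 ≈ 1.0032e+5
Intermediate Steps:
l(S, U) = 3 + U² (l(S, U) = 3 + U*U = 3 + U²)
g(F) = (10 + F + √(1 + F))/(2*F) (g(F) = (F + (10 + √(1 + F)))/((2*F)) = (10 + F + √(1 + F))*(1/(2*F)) = (10 + F + √(1 + F))/(2*F))
l(W, 22)*206 + g(5) = (3 + 22²)*206 + (½)*(10 + 5 + √(1 + 5))/5 = (3 + 484)*206 + (½)*(⅕)*(10 + 5 + √6) = 487*206 + (½)*(⅕)*(15 + √6) = 100322 + (3/2 + √6/10) = 200647/2 + √6/10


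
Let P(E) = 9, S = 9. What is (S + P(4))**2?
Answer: 324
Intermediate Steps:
(S + P(4))**2 = (9 + 9)**2 = 18**2 = 324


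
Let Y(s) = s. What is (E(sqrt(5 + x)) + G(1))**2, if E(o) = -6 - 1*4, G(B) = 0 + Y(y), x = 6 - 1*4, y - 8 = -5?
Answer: 49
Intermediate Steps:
y = 3 (y = 8 - 5 = 3)
x = 2 (x = 6 - 4 = 2)
G(B) = 3 (G(B) = 0 + 3 = 3)
E(o) = -10 (E(o) = -6 - 4 = -10)
(E(sqrt(5 + x)) + G(1))**2 = (-10 + 3)**2 = (-7)**2 = 49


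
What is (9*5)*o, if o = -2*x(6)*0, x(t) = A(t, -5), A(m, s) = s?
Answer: 0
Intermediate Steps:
x(t) = -5
o = 0 (o = -2*(-5)*0 = 10*0 = 0)
(9*5)*o = (9*5)*0 = 45*0 = 0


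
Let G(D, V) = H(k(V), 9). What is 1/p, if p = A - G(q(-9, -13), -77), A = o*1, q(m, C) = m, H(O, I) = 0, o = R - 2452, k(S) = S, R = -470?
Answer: -1/2922 ≈ -0.00034223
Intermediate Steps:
o = -2922 (o = -470 - 2452 = -2922)
G(D, V) = 0
A = -2922 (A = -2922*1 = -2922)
p = -2922 (p = -2922 - 1*0 = -2922 + 0 = -2922)
1/p = 1/(-2922) = -1/2922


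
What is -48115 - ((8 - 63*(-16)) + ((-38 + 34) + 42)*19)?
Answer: -49853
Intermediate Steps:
-48115 - ((8 - 63*(-16)) + ((-38 + 34) + 42)*19) = -48115 - ((8 + 1008) + (-4 + 42)*19) = -48115 - (1016 + 38*19) = -48115 - (1016 + 722) = -48115 - 1*1738 = -48115 - 1738 = -49853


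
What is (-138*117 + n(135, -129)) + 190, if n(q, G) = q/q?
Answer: -15955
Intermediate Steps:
n(q, G) = 1
(-138*117 + n(135, -129)) + 190 = (-138*117 + 1) + 190 = (-16146 + 1) + 190 = -16145 + 190 = -15955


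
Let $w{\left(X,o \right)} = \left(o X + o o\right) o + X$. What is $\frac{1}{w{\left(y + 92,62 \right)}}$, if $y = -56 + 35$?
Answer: $\frac{1}{511323} \approx 1.9557 \cdot 10^{-6}$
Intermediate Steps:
$y = -21$
$w{\left(X,o \right)} = X + o \left(o^{2} + X o\right)$ ($w{\left(X,o \right)} = \left(X o + o^{2}\right) o + X = \left(o^{2} + X o\right) o + X = o \left(o^{2} + X o\right) + X = X + o \left(o^{2} + X o\right)$)
$\frac{1}{w{\left(y + 92,62 \right)}} = \frac{1}{\left(-21 + 92\right) + 62^{3} + \left(-21 + 92\right) 62^{2}} = \frac{1}{71 + 238328 + 71 \cdot 3844} = \frac{1}{71 + 238328 + 272924} = \frac{1}{511323}$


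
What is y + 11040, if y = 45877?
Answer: 56917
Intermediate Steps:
y + 11040 = 45877 + 11040 = 56917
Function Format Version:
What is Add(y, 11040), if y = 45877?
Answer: 56917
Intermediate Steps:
Add(y, 11040) = Add(45877, 11040) = 56917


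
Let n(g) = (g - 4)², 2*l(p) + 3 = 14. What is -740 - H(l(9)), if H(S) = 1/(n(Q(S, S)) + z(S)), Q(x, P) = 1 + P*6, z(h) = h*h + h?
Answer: -2769824/3743 ≈ -740.00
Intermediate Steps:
z(h) = h + h² (z(h) = h² + h = h + h²)
l(p) = 11/2 (l(p) = -3/2 + (½)*14 = -3/2 + 7 = 11/2)
Q(x, P) = 1 + 6*P
n(g) = (-4 + g)²
H(S) = 1/((-3 + 6*S)² + S*(1 + S)) (H(S) = 1/((-4 + (1 + 6*S))² + S*(1 + S)) = 1/((-3 + 6*S)² + S*(1 + S)))
-740 - H(l(9)) = -740 - 1/(9 - 35*11/2 + 37*(11/2)²) = -740 - 1/(9 - 385/2 + 37*(121/4)) = -740 - 1/(9 - 385/2 + 4477/4) = -740 - 1/3743/4 = -740 - 1*4/3743 = -740 - 4/3743 = -2769824/3743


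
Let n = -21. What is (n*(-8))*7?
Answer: 1176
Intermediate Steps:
(n*(-8))*7 = -21*(-8)*7 = 168*7 = 1176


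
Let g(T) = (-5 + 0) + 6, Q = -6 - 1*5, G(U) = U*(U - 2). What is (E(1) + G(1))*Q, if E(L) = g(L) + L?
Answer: -11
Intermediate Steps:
G(U) = U*(-2 + U)
Q = -11 (Q = -6 - 5 = -11)
g(T) = 1 (g(T) = -5 + 6 = 1)
E(L) = 1 + L
(E(1) + G(1))*Q = ((1 + 1) + 1*(-2 + 1))*(-11) = (2 + 1*(-1))*(-11) = (2 - 1)*(-11) = 1*(-11) = -11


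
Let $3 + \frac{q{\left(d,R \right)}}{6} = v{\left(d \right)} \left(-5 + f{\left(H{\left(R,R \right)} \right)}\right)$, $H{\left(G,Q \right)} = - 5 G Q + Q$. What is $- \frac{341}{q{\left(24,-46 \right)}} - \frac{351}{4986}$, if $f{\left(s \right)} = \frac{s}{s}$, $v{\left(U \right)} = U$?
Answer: $\frac{3767}{7479} \approx 0.50368$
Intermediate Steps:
$H{\left(G,Q \right)} = Q - 5 G Q$ ($H{\left(G,Q \right)} = - 5 G Q + Q = Q - 5 G Q$)
$f{\left(s \right)} = 1$
$q{\left(d,R \right)} = -18 - 24 d$ ($q{\left(d,R \right)} = -18 + 6 d \left(-5 + 1\right) = -18 + 6 d \left(-4\right) = -18 + 6 \left(- 4 d\right) = -18 - 24 d$)
$- \frac{341}{q{\left(24,-46 \right)}} - \frac{351}{4986} = - \frac{341}{-18 - 576} - \frac{351}{4986} = - \frac{341}{-18 - 576} - \frac{39}{554} = - \frac{341}{-594} - \frac{39}{554} = \left(-341\right) \left(- \frac{1}{594}\right) - \frac{39}{554} = \frac{31}{54} - \frac{39}{554} = \frac{3767}{7479}$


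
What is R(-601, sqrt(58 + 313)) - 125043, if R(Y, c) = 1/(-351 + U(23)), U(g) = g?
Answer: -41014105/328 ≈ -1.2504e+5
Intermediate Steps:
R(Y, c) = -1/328 (R(Y, c) = 1/(-351 + 23) = 1/(-328) = -1/328)
R(-601, sqrt(58 + 313)) - 125043 = -1/328 - 125043 = -41014105/328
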